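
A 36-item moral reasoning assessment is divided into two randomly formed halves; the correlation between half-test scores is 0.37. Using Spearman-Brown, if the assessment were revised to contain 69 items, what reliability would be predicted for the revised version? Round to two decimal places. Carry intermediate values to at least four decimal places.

0.69

Full-test reliability from the split-half r: r_full = 2(0.37)/(1 + 0.37) = 0.5401
Length factor from 36 to 69 items: n = 69/36 = 1.9167
r_new = n·r_full / (1 + (n − 1)·r_full) = 1.0352 / 1.4951 ≈ 0.6924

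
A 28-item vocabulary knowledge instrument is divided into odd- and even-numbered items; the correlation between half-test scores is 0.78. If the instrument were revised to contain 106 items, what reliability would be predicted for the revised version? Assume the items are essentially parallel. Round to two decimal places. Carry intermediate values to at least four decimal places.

First correct the split-half correlation to full-test reliability: r_full = 2 × 0.78 / (1 + 0.78) ≈ 0.8764
Length factor from 28 to 106 items: n = 106/28 = 3.7857
r_new = n·r_full / (1 + (n − 1)·r_full) = 3.3178 / 3.4414 ≈ 0.9641

0.96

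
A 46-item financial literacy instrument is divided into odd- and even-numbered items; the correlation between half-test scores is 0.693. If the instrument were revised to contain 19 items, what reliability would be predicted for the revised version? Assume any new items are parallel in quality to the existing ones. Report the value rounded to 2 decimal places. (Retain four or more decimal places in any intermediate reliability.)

Full-test reliability from the split-half r: r_full = 2(0.693)/(1 + 0.693) = 0.8187
Then adjust to 19 items: n = 19/46 = 0.4130
r_new = n·r_full / (1 + (n − 1)·r_full) = 0.3381 / 0.5194 ≈ 0.6509

0.65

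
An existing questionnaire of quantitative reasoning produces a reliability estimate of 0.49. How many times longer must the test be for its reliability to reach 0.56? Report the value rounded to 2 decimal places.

n = [0.56 × 0.51] / [0.49 × 0.44]
  = 0.2856 / 0.2156 = 1.3247

1.32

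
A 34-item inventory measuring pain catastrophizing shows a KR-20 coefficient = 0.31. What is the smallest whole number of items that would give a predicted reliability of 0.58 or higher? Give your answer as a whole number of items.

n = 0.58 × (1 − 0.31) / [ 0.31 × (1 − 0.58) ]
  = 0.4002 / 0.1302 = 3.0737
3.0737 × 34 = 104.51 → 105 items

105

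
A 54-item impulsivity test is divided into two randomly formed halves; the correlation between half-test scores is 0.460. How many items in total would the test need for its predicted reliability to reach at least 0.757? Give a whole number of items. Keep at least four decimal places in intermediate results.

99

Corrected full-test reliability: r_full = 2 × 0.460 / (1 + 0.460) ≈ 0.6301
n = r_tgt(1 − r_full) / [r_full(1 − r_tgt)] = 0.757 × 0.3699 / (0.6301 × 0.243) ≈ 1.8288
Required items = 1.8288 × 54 = 98.76, so 99 items.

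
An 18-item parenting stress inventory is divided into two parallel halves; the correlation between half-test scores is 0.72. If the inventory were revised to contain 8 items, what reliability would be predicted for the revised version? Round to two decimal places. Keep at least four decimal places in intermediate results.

0.70

Spearman-Brown correction (n = 2): r_full = 2·0.72/(1 + 0.72) = 0.8372
Length factor from 18 to 8 items: n = 8/18 = 0.4444
r_new = n·r_full / (1 + (n − 1)·r_full) = 0.3721 / 0.5349 ≈ 0.6956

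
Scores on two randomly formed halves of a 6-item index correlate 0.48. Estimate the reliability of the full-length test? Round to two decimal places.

Each half is half the length of the full test, so the full test is n = 2 times a half.
r_full = 2(0.48) / (1 + 0.48)
r_full = 0.9600 / 1.4800 ≈ 0.6486

0.65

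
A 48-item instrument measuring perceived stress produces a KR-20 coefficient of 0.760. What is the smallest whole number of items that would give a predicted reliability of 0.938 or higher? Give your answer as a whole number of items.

230

Invert Spearman-Brown to solve for n:
n = r*(1 − r) / [ r (1 − r*) ]
n = [0.938 × 0.240] / [0.760 × 0.062]
n = 0.225120 / 0.047120 ≈ 4.7776
So the test needs 4.7776 × 48 ≈ 229.32 items; rounding up, 230.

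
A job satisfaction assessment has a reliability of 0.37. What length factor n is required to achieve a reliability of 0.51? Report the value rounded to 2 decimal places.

1.77

n = 0.51 × (1 − 0.37) / [ 0.37 × (1 − 0.51) ]
  = 0.3213 / 0.1813 = 1.7722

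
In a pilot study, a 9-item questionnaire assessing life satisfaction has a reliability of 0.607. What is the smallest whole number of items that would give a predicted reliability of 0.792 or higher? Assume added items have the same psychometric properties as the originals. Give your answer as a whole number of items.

23

Rearranging the Spearman-Brown formula for n,
n = r*(1 − r) / [ r (1 − r*) ]
n = [0.792 × 0.393] / [0.607 × 0.208]
  = 0.311256 / 0.126256 = 2.4653
2.4653 × 9 = 22.19 → 23 items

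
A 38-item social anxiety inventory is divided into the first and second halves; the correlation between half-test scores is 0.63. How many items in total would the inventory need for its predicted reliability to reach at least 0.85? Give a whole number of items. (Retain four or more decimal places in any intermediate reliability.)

64

r_full = 2(0.63)/(1 + 0.63) = 0.7730
n = r_tgt(1 − r_full) / [r_full(1 − r_tgt)] = 0.85 × 0.2270 / (0.7730 × 0.15) ≈ 1.6641
Items = 1.6641 × 38 ≈ 63.24 → 64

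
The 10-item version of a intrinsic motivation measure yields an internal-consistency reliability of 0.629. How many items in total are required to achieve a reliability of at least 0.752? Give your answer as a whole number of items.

18

Invert Spearman-Brown to solve for n:
n = r_target (1 − r_old) / [ r_old (1 − r_target) ]
n = [0.752 × 0.371] / [0.629 × 0.248]
n = 0.278992 / 0.155992 ≈ 1.7885
So the test needs 1.7885 × 10 ≈ 17.88 items; rounding up, 18.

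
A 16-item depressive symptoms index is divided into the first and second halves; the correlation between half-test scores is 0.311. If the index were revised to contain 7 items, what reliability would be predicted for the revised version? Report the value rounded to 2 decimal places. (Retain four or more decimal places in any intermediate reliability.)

Spearman-Brown correction (n = 2): r_full = 2·0.311/(1 + 0.311) = 0.4744
Then adjust to 7 items: n = 7/16 = 0.4375
r_new = n·r_full / (1 + (n − 1)·r_full) = 0.2075 / 0.7331 ≈ 0.2830

0.28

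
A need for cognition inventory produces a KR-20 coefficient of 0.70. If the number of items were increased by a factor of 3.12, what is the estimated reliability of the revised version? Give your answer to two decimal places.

Apply the Spearman-Brown prophecy formula, r' = nr / [1 + (n − 1)r]:
r_new = 3.12·0.70 / [1 + (3.12 − 1)·0.70]
     = 2.1840 / 2.4840 = 0.8792

0.88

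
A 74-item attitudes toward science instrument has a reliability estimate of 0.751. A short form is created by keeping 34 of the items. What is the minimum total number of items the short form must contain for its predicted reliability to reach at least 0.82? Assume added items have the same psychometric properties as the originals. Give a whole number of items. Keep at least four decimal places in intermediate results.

112

Short-form reliability: n = 34/74 = 0.4595; r_34 = n·r/(1+(n−1)r) ≈ 0.5809
Length factor from the short form to reach 0.82: n' = 0.82(1 − 0.5809) / [0.5809(1 − 0.82)] ≈ 3.2867
Items = 3.2867 × 34 ≈ 111.75 → 112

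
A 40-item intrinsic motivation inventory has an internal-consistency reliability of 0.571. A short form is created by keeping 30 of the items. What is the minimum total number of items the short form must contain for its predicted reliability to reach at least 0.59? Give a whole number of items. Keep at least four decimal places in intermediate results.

44

Short-form reliability: n = 30/40 = 0.7500; r_30 = n·r/(1+(n−1)r) ≈ 0.4996
Length factor from the short form to reach 0.59: n' = 0.59(1 − 0.4996) / [0.4996(1 − 0.59)] ≈ 1.4413
Items = 1.4413 × 30 ≈ 43.24 → 44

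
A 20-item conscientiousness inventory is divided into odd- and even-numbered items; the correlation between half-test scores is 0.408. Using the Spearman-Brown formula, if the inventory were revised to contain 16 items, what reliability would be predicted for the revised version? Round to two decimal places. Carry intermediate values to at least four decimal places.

0.52

First correct the split-half correlation to full-test reliability: r_full = 2 × 0.408 / (1 + 0.408) ≈ 0.5795
Length factor from 20 to 16 items: n = 16/20 = 0.8000
r_new = n·r_full / (1 + (n − 1)·r_full) = 0.4636 / 0.8841 ≈ 0.5244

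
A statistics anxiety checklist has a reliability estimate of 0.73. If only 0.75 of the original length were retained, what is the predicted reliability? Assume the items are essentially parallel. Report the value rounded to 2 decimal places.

0.67

r_new = (0.75 × 0.73) / (1 + (0.75 − 1) × 0.73)
     = 0.5475 / 0.8175 = 0.6697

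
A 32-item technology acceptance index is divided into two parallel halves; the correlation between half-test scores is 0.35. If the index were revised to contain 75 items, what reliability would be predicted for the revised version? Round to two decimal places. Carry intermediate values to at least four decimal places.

0.72

Spearman-Brown correction (n = 2): r_full = 2·0.35/(1 + 0.35) = 0.5185
Length factor from 32 to 75 items: n = 75/32 = 2.3438
r_new = n·r_full / (1 + (n − 1)·r_full) = 1.2153 / 1.6968 ≈ 0.7162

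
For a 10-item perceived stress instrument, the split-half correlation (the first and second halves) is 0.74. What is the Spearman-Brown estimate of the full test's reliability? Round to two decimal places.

0.85

Each half is half the length of the full test, so the full test is n = 2 times a half.
r_full = 2(0.74) / (1 + 0.74)
       = 1.4800 / 1.7400 = 0.8506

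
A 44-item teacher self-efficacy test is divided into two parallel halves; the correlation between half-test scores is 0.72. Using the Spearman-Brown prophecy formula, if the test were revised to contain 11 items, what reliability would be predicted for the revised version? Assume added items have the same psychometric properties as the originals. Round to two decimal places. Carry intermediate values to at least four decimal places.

Full-test reliability from the split-half r: r_full = 2(0.72)/(1 + 0.72) = 0.8372
Length factor from 44 to 11 items: n = 11/44 = 0.2500
r_new = n·r_full / (1 + (n − 1)·r_full) = 0.2093 / 0.3721 ≈ 0.5625

0.56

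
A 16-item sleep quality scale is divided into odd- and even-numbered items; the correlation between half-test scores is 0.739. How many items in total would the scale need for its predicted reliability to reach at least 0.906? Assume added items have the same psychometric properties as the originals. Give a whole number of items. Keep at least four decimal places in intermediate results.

28

r_full = 2(0.739)/(1 + 0.739) = 0.8499
Solve Spearman-Brown for n: n = 0.906(1 − 0.8499) / [0.8499(1 − 0.906)] = 1.7022
Required items = 1.7022 × 16 = 27.24, so 28 items.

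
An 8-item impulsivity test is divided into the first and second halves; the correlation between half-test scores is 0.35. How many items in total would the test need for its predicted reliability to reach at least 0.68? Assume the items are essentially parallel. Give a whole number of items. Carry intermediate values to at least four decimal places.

r_full = 2(0.35)/(1 + 0.35) = 0.5185
n = r_tgt(1 − r_full) / [r_full(1 − r_tgt)] = 0.68 × 0.4815 / (0.5185 × 0.32) ≈ 1.9734
Required items = 1.9734 × 8 = 15.79, so 16 items.

16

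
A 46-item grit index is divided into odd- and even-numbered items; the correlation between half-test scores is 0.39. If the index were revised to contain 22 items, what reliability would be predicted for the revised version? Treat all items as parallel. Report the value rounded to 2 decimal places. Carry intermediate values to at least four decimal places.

0.38

Spearman-Brown correction (n = 2): r_full = 2·0.39/(1 + 0.39) = 0.5612
Length factor from 46 to 22 items: n = 22/46 = 0.4783
r_new = n·r_full / (1 + (n − 1)·r_full) = 0.2684 / 0.7072 ≈ 0.3795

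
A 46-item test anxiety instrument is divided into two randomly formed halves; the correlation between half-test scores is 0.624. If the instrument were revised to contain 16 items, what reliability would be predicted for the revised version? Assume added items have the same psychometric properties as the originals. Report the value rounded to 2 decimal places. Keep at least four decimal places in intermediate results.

0.54

First correct the split-half correlation to full-test reliability: r_full = 2 × 0.624 / (1 + 0.624) ≈ 0.7685
Length factor from 46 to 16 items: n = 16/46 = 0.3478
r_new = n·r_full / (1 + (n − 1)·r_full) = 0.2673 / 0.4988 ≈ 0.5359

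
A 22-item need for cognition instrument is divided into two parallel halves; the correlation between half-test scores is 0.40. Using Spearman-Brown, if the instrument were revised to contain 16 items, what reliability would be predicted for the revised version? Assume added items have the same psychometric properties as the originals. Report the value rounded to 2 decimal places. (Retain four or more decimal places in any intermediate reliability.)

0.49

Full-test reliability from the split-half r: r_full = 2(0.40)/(1 + 0.40) = 0.5714
Then adjust to 16 items: n = 16/22 = 0.7273
r_new = n·r_full / (1 + (n − 1)·r_full) = 0.4156 / 0.8442 ≈ 0.4923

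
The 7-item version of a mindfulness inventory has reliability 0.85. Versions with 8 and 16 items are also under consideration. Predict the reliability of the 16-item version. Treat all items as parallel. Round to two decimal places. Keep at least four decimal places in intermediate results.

0.93

Only the ratio of lengths matters: n = 16/7 = 2.2857
r_{16} = n·r / (1 + (n − 1)·r) = 1.9428 / 2.0928 ≈ 0.9283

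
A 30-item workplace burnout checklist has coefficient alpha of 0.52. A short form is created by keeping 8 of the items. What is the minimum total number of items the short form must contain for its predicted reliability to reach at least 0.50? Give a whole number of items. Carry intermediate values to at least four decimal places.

First, r for the 8-item form: n = 8/30 = 0.2667, so r_8 = 0.2667·0.52/(1 + (0.2667 − 1)·0.52) = 0.2242
Length factor from the short form to reach 0.50: n' = 0.50(1 − 0.2242) / [0.2242(1 − 0.50)] ≈ 3.4603
Items = 3.4603 × 8 ≈ 27.68 → 28

28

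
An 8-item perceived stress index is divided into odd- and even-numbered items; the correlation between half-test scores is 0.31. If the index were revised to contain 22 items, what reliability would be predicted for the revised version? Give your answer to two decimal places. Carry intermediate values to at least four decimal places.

0.71

First correct the split-half correlation to full-test reliability: r_full = 2 × 0.31 / (1 + 0.31) ≈ 0.4733
Then adjust to 22 items: n = 22/8 = 2.7500
r_new = n·r_full / (1 + (n − 1)·r_full) = 1.3016 / 1.8283 ≈ 0.7119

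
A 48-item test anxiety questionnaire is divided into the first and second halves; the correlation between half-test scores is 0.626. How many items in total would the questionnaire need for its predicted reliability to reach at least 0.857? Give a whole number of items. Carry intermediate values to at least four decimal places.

Corrected full-test reliability: r_full = 2 × 0.626 / (1 + 0.626) ≈ 0.7700
Solve Spearman-Brown for n: n = 0.857(1 − 0.7700) / [0.7700(1 − 0.857)] = 1.7901
Required items = 1.7901 × 48 = 85.92, so 86 items.

86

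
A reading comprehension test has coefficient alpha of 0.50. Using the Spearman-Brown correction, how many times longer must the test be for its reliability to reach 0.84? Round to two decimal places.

Invert Spearman-Brown to solve for n:
n = r*(1 − r) / [ r (1 − r*) ]
n = 0.84 × (1 − 0.50) / [ 0.50 × (1 − 0.84) ]
n = 0.4200 / 0.0800 ≈ 5.2500

5.25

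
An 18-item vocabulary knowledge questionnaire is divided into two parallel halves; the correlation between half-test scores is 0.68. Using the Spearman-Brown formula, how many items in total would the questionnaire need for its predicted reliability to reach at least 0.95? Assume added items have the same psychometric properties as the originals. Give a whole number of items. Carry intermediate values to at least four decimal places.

81

r_full = 2(0.68)/(1 + 0.68) = 0.8095
Solve Spearman-Brown for n: n = 0.95(1 − 0.8095) / [0.8095(1 − 0.95)] = 4.4713
Required items = 4.4713 × 18 = 80.48, so 81 items.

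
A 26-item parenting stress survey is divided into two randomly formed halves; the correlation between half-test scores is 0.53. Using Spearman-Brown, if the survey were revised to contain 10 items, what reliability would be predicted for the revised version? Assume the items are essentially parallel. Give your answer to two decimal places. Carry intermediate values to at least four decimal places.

Spearman-Brown correction (n = 2): r_full = 2·0.53/(1 + 0.53) = 0.6928
Length factor from 26 to 10 items: n = 10/26 = 0.3846
r_new = n·r_full / (1 + (n − 1)·r_full) = 0.2665 / 0.5737 ≈ 0.4645

0.46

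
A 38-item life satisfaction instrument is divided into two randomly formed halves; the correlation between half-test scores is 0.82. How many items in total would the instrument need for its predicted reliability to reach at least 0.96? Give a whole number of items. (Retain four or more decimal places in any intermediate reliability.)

Corrected full-test reliability: r_full = 2 × 0.82 / (1 + 0.82) ≈ 0.9011
n = r_tgt(1 − r_full) / [r_full(1 − r_tgt)] = 0.96 × 0.0989 / (0.9011 × 0.04) ≈ 2.6341
Required items = 2.6341 × 38 = 100.10, so 101 items.

101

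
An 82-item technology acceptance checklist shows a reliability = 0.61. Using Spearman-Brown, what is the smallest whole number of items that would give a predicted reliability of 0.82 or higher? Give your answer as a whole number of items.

239

Spearman-Brown solved for the length factor n:
n = r*(1 − r) / [ r (1 − r*) ]
n = [0.82 × 0.39] / [0.61 × 0.18]
n = 0.3198 / 0.1098 ≈ 2.9126
2.9126 × 82 = 238.83 → 239 items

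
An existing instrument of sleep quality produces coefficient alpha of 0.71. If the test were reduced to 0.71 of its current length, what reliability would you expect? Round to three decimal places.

r_new = 0.71·0.71 / [1 + (0.71 − 1)·0.71]
     = 0.5041 / 0.7941 = 0.6348

0.635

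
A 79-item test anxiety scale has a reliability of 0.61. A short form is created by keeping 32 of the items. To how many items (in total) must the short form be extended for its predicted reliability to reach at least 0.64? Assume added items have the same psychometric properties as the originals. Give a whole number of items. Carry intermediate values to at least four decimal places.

90

Short-form reliability: n = 32/79 = 0.4051; r_32 = n·r/(1+(n−1)r) ≈ 0.3879
Length factor from the short form to reach 0.64: n' = 0.64(1 − 0.3879) / [0.3879(1 − 0.64)] ≈ 2.8053
Total items = 2.8053 × 32 = 89.77, rounded up to 90.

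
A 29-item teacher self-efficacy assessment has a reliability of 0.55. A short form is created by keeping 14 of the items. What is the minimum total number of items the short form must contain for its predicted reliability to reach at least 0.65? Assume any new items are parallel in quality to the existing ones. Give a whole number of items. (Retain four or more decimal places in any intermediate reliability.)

First, r for the 14-item form: n = 14/29 = 0.4828, so r_14 = 0.4828·0.55/(1 + (0.4828 − 1)·0.55) = 0.3711
Then solve for n' with r_old = 0.3711, r_target = 0.65: n' = 0.65(1 − 0.3711)/[0.3711(1 − 0.65)] = 3.1473
Items = 3.1473 × 14 ≈ 44.06 → 45

45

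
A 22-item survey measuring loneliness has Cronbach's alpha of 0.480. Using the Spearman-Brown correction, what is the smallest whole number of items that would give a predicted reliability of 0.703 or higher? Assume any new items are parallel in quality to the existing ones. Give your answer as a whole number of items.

Invert Spearman-Brown to solve for n:
n = r_target (1 − r_old) / [ r_old (1 − r_target) ]
n = 0.703 × (1 − 0.480) / [ 0.480 × (1 − 0.703) ]
  = 0.365560 / 0.142560 = 2.5643
So the test needs 2.5643 × 22 ≈ 56.41 items; rounding up, 57.

57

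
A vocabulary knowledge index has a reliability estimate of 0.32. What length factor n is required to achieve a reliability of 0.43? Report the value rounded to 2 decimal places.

n = [0.43 × 0.68] / [0.32 × 0.57]
n = 0.2924 / 0.1824 ≈ 1.6031

1.60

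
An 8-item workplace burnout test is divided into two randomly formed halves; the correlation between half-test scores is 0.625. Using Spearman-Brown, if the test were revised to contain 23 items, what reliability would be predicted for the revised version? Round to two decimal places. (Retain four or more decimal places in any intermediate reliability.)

0.91

Spearman-Brown correction (n = 2): r_full = 2·0.625/(1 + 0.625) = 0.7692
Length factor from 8 to 23 items: n = 23/8 = 2.8750
r_new = n·r_full / (1 + (n − 1)·r_full) = 2.2115 / 2.4423 ≈ 0.9055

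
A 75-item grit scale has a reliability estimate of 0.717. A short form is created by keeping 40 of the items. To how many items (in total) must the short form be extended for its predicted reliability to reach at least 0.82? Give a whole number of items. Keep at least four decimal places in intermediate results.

First, r for the 40-item form: n = 40/75 = 0.5333, so r_40 = 0.5333·0.717/(1 + (0.5333 − 1)·0.717) = 0.5747
Then solve for n' with r_old = 0.5747, r_target = 0.82: n' = 0.82(1 − 0.5747)/[0.5747(1 − 0.82)] = 3.3713
Items = 3.3713 × 40 ≈ 134.85 → 135

135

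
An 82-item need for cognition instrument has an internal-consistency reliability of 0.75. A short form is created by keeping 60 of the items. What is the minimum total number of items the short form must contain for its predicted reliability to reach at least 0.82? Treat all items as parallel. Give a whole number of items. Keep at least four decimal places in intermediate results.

First, r for the 60-item form: n = 60/82 = 0.7317, so r_60 = 0.7317·0.75/(1 + (0.7317 − 1)·0.75) = 0.6870
Length factor from the short form to reach 0.82: n' = 0.82(1 − 0.6870) / [0.6870(1 − 0.82)] ≈ 2.0755
Items = 2.0755 × 60 ≈ 124.53 → 125

125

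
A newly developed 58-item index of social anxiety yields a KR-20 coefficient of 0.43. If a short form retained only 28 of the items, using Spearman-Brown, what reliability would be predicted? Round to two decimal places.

Length ratio n = 28/58 = 0.4828
By Spearman-Brown, r_new = n r / (1 + (n − 1) r).
r_new = (0.4828 × 0.43) / (1 + (0.4828 − 1) × 0.43)
r_new = 0.2076 / 0.7776 ≈ 0.2670

0.27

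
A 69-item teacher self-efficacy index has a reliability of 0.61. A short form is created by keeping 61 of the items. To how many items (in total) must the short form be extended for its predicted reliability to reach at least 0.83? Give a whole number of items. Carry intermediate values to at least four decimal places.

216

First, r for the 61-item form: n = 61/69 = 0.8841, so r_61 = 0.8841·0.61/(1 + (0.8841 − 1)·0.61) = 0.5803
Then solve for n' with r_old = 0.5803, r_target = 0.83: n' = 0.83(1 − 0.5803)/[0.5803(1 − 0.83)] = 3.5311
Total items = 3.5311 × 61 = 215.40, rounded up to 216.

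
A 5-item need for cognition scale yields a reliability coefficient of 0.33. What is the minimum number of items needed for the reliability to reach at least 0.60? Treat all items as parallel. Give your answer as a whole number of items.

Spearman-Brown solved for the length factor n:
n = r*(1 − r) / [ r (1 − r*) ]
n = 0.60 × (1 − 0.33) / [ 0.33 × (1 − 0.60) ]
  = 0.4020 / 0.1320 = 3.0455
3.0455 × 5 = 15.23 → 16 items

16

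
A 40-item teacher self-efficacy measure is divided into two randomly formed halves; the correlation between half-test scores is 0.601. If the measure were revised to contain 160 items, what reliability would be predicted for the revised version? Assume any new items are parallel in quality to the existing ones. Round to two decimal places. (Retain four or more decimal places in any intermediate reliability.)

0.92

Full-test reliability from the split-half r: r_full = 2(0.601)/(1 + 0.601) = 0.7508
Then adjust to 160 items: n = 160/40 = 4.0000
r_new = n·r_full / (1 + (n − 1)·r_full) = 3.0032 / 3.2524 ≈ 0.9234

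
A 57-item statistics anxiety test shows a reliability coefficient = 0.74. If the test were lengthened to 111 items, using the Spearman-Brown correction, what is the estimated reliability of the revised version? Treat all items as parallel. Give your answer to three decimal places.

0.847

Length ratio n = 111/57 = 1.9474
Apply the Spearman-Brown prophecy formula, r' = nr / [1 + (n − 1)r]:
r_new = (1.9474 × 0.74) / (1 + (1.9474 − 1) × 0.74)
r_new = 1.4411 / 1.7011 ≈ 0.8472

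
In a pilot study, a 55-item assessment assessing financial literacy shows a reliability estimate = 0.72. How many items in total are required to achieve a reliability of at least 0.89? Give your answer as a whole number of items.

Rearranging the Spearman-Brown formula for n,
n = r_target (1 − r_old) / [ r_old (1 − r_target) ]
n = 0.89 × (1 − 0.72) / [ 0.72 × (1 − 0.89) ]
  = 0.2492 / 0.0792 = 3.1465
So the test needs 3.1465 × 55 ≈ 173.06 items; rounding up, 174.

174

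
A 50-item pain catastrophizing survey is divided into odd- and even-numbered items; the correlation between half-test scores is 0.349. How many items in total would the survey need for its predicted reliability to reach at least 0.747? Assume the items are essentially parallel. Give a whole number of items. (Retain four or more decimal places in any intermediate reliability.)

Corrected full-test reliability: r_full = 2 × 0.349 / (1 + 0.349) ≈ 0.5174
Solve Spearman-Brown for n: n = 0.747(1 − 0.5174) / [0.5174(1 − 0.747)] = 2.7540
Items = 2.7540 × 50 ≈ 137.70 → 138

138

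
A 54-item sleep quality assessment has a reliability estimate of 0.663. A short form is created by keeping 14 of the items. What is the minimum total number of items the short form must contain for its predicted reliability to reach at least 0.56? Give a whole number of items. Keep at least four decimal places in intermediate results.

First, r for the 14-item form: n = 14/54 = 0.2593, so r_14 = 0.2593·0.663/(1 + (0.2593 − 1)·0.663) = 0.3378
Length factor from the short form to reach 0.56: n' = 0.56(1 − 0.3378) / [0.3378(1 − 0.56)] ≈ 2.4950
Items = 2.4950 × 14 ≈ 34.93 → 35

35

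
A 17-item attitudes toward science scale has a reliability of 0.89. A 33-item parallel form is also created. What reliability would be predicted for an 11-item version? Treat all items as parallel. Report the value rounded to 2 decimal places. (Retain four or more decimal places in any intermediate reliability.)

0.84

Only the ratio of lengths matters: n = 11/17 = 0.6471
r_{11} = n·r / (1 + (n − 1)·r) = 0.5759 / 0.6859 ≈ 0.8396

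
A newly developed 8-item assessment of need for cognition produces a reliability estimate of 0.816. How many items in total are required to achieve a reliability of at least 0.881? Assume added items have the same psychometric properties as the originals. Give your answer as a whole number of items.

14

Invert Spearman-Brown to solve for n:
n = r_target (1 − r_old) / [ r_old (1 − r_target) ]
n = 0.881 × (1 − 0.816) / [ 0.816 × (1 − 0.881) ]
  = 0.162104 / 0.097104 = 1.6694
Items needed = n × 8 = 1.6694 × 8 ≈ 13.36 → round up to 14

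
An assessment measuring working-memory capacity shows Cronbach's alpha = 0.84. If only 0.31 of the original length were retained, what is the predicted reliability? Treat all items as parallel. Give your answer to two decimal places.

0.62

r_new = 0.31·0.84 / [1 + (0.31 − 1)·0.84]
r_new = 0.2604 / 0.4204 ≈ 0.6194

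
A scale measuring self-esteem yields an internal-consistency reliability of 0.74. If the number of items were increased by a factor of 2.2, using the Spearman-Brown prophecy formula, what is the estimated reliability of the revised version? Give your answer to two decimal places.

0.86

Apply the Spearman-Brown prophecy formula, r' = nr / [1 + (n − 1)r]:
r_new = 2.2·0.74 / [1 + (2.2 − 1)·0.74]
     = 1.6280 / 1.8880 = 0.8623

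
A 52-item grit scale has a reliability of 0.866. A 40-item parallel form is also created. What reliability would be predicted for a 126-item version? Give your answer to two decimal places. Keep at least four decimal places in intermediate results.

0.94

Only the ratio of lengths matters: n = 126/52 = 2.4231
r_{126} = n·r / (1 + (n − 1)·r) = 2.0984 / 2.2324 ≈ 0.9400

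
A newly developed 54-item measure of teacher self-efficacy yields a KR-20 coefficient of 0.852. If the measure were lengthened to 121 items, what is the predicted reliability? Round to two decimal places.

Length ratio n = 121/54 = 2.2407
Apply the Spearman-Brown prophecy formula, r' = nr / [1 + (n − 1)r]:
r_new = (2.2407 × 0.852) / (1 + (2.2407 − 1) × 0.852)
r_new = 1.9091 / 2.0571 ≈ 0.9281

0.93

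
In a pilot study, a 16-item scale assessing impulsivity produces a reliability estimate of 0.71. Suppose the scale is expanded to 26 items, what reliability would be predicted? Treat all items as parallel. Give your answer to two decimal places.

0.80

Length ratio n = 26/16 = 1.625
Apply the Spearman-Brown prophecy formula, r' = nr / [1 + (n − 1)r]:
r_new = (1.625 × 0.71) / (1 + (1.625 − 1) × 0.71)
     = 1.1538 / 1.4438 = 0.7991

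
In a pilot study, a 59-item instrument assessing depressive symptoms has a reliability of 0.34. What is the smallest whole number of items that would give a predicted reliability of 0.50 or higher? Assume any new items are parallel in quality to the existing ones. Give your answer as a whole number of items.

115

n = 0.50(1 − 0.34) / [0.34(1 − 0.50)]
  = 0.3300 / 0.1700 = 1.9412
Items needed = n × 59 = 1.9412 × 59 ≈ 114.53 → round up to 115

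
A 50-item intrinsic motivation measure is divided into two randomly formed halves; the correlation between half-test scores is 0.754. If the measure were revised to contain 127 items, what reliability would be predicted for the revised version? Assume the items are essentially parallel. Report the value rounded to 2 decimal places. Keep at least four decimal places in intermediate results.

Full-test reliability from the split-half r: r_full = 2(0.754)/(1 + 0.754) = 0.8597
Length factor from 50 to 127 items: n = 127/50 = 2.5400
r_new = n·r_full / (1 + (n − 1)·r_full) = 2.1836 / 2.3239 ≈ 0.9396

0.94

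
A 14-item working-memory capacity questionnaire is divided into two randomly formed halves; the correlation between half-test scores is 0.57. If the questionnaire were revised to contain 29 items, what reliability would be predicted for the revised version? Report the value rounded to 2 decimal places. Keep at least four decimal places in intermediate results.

0.85

Full-test reliability from the split-half r: r_full = 2(0.57)/(1 + 0.57) = 0.7261
Then adjust to 29 items: n = 29/14 = 2.0714
r_new = n·r_full / (1 + (n − 1)·r_full) = 1.5040 / 1.7779 ≈ 0.8459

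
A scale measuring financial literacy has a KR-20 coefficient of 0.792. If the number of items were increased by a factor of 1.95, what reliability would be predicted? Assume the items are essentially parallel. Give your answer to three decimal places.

By Spearman-Brown, r_new = n r / (1 + (n − 1) r).
r_new = (1.95 × 0.792) / (1 + (1.95 − 1) × 0.792)
r_new = 1.5444 / 1.7524 ≈ 0.8813

0.881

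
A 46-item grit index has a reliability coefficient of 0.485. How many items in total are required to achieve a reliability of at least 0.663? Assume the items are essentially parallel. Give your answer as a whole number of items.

n = 0.663(1 − 0.485) / [0.485(1 − 0.663)]
n = 0.341445 / 0.163445 ≈ 2.0891
2.0891 × 46 = 96.10 → 97 items

97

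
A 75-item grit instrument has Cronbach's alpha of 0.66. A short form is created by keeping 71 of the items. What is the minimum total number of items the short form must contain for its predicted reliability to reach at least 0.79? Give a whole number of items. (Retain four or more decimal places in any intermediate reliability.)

146

Short-form reliability: n = 71/75 = 0.9467; r_71 = n·r/(1+(n−1)r) ≈ 0.6476
Length factor from the short form to reach 0.79: n' = 0.79(1 − 0.6476) / [0.6476(1 − 0.79)] ≈ 2.0471
Items = 2.0471 × 71 ≈ 145.34 → 146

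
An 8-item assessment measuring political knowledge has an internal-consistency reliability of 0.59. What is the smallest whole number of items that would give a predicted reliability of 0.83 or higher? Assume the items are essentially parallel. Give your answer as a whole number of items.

28

n = 0.83 × (1 − 0.59) / [ 0.59 × (1 − 0.83) ]
  = 0.3403 / 0.1003 = 3.3928
So the test needs 3.3928 × 8 ≈ 27.14 items; rounding up, 28.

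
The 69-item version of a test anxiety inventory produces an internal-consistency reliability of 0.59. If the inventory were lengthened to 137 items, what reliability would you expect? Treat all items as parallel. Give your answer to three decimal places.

0.741

n = 137/69 = 1.9855
r_new = (1.9855 × 0.59) / (1 + (1.9855 − 1) × 0.59)
r_new = 1.1714 / 1.5814 ≈ 0.7407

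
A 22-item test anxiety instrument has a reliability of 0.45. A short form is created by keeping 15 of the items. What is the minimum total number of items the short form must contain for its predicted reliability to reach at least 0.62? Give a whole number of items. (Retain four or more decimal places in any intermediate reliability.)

Short-form reliability: n = 15/22 = 0.6818; r_15 = n·r/(1+(n−1)r) ≈ 0.3581
Then solve for n' with r_old = 0.3581, r_target = 0.62: n' = 0.62(1 − 0.3581)/[0.3581(1 − 0.62)] = 2.9246
Items = 2.9246 × 15 ≈ 43.87 → 44

44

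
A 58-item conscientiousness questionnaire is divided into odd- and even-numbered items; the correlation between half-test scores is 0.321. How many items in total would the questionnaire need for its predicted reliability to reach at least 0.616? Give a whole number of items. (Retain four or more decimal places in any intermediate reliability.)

Corrected full-test reliability: r_full = 2 × 0.321 / (1 + 0.321) ≈ 0.4860
n = r_tgt(1 − r_full) / [r_full(1 − r_tgt)] = 0.616 × 0.5140 / (0.4860 × 0.384) ≈ 1.6966
Required items = 1.6966 × 58 = 98.40, so 99 items.

99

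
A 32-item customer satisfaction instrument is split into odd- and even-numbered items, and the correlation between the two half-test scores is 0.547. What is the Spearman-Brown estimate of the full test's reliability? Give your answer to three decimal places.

0.707

Apply the Spearman-Brown correction with n = 2:
r_full = 2(0.547) / (1 + 0.547)
r_full = 1.0940 / 1.5470 ≈ 0.7072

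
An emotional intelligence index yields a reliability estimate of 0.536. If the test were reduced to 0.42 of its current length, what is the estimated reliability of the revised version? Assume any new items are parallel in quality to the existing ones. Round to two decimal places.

r_new = 0.42·0.536 / [1 + (0.42 − 1)·0.536]
     = 0.2251 / 0.6891 = 0.3267

0.33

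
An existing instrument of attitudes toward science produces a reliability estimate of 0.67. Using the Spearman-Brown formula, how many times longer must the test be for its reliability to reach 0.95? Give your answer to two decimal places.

Spearman-Brown solved for the length factor n:
n = r_target (1 − r_old) / [ r_old (1 − r_target) ]
n = [0.95 × 0.33] / [0.67 × 0.05]
  = 0.3135 / 0.0335 = 9.3582

9.36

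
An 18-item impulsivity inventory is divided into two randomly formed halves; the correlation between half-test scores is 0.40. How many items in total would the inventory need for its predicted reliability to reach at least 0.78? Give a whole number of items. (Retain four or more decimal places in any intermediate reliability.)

48

r_full = 2(0.40)/(1 + 0.40) = 0.5714
Solve Spearman-Brown for n: n = 0.78(1 − 0.5714) / [0.5714(1 − 0.78)] = 2.6594
Items = 2.6594 × 18 ≈ 47.87 → 48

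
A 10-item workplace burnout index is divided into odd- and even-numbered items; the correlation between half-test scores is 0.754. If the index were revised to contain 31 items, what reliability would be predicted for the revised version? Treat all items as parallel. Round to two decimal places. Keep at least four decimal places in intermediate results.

0.95

Spearman-Brown correction (n = 2): r_full = 2·0.754/(1 + 0.754) = 0.8597
Length factor from 10 to 31 items: n = 31/10 = 3.1000
r_new = n·r_full / (1 + (n − 1)·r_full) = 2.6651 / 2.8054 ≈ 0.9500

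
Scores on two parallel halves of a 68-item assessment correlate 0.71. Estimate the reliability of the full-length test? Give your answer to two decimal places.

The full test is twice the length of either half (n = 2).
r_full = 2(0.71) / (1 + 0.71)
r_full = 1.4200 / 1.7100 ≈ 0.8304

0.83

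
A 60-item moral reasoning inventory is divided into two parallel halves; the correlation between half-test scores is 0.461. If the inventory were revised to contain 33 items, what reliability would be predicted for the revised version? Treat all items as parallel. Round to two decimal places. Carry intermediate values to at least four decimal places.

Full-test reliability from the split-half r: r_full = 2(0.461)/(1 + 0.461) = 0.6311
Then adjust to 33 items: n = 33/60 = 0.5500
r_new = n·r_full / (1 + (n − 1)·r_full) = 0.3471 / 0.7160 ≈ 0.4848

0.48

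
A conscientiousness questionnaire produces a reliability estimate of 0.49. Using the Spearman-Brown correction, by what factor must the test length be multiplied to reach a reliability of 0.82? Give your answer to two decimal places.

4.74

Invert Spearman-Brown to solve for n:
n = r*(1 − r) / [ r (1 − r*) ]
n = 0.82 × (1 − 0.49) / [ 0.49 × (1 − 0.82) ]
n = 0.4182 / 0.0882 ≈ 4.7415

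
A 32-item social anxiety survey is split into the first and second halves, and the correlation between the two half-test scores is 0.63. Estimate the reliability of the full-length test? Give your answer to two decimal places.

Each half is half the length of the full test, so the full test is n = 2 times a half.
r_full = 2r_hh / (1 + r_hh) = 2 × 0.63 / (1 + 0.63)
       = 1.2600 / 1.6300 = 0.7730

0.77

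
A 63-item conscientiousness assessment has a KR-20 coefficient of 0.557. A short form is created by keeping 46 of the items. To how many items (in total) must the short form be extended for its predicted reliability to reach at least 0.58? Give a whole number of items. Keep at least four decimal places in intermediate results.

Short-form reliability: n = 46/63 = 0.7302; r_46 = n·r/(1+(n−1)r) ≈ 0.4787
Length factor from the short form to reach 0.58: n' = 0.58(1 − 0.4787) / [0.4787(1 − 0.58)] ≈ 1.5038
Total items = 1.5038 × 46 = 69.17, rounded up to 70.

70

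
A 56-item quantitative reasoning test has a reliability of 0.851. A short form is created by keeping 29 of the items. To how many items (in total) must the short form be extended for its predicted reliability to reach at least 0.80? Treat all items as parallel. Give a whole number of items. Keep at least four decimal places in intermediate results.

First, r for the 29-item form: n = 29/56 = 0.5179, so r_29 = 0.5179·0.851/(1 + (0.5179 − 1)·0.851) = 0.7473
Then solve for n' with r_old = 0.7473, r_target = 0.80: n' = 0.80(1 − 0.7473)/[0.7473(1 − 0.80)] = 1.3526
Total items = 1.3526 × 29 = 39.23, rounded up to 40.

40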